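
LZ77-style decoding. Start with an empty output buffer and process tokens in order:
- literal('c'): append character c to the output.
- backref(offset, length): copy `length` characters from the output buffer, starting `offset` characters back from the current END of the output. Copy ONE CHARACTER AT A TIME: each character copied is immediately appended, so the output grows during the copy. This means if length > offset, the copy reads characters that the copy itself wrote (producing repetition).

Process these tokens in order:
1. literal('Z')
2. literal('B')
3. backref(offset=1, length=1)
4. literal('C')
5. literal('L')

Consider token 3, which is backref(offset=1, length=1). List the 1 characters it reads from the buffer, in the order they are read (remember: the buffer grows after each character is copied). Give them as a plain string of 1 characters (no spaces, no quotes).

Answer: B

Derivation:
Token 1: literal('Z'). Output: "Z"
Token 2: literal('B'). Output: "ZB"
Token 3: backref(off=1, len=1). Buffer before: "ZB" (len 2)
  byte 1: read out[1]='B', append. Buffer now: "ZBB"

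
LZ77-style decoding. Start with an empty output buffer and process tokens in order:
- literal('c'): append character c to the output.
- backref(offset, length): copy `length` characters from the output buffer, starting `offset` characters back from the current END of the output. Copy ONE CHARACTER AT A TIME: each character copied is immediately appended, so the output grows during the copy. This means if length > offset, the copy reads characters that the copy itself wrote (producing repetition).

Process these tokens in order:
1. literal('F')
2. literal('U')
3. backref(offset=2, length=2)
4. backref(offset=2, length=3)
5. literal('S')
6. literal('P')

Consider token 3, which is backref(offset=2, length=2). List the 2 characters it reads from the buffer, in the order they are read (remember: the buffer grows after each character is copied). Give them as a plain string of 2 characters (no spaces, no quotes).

Token 1: literal('F'). Output: "F"
Token 2: literal('U'). Output: "FU"
Token 3: backref(off=2, len=2). Buffer before: "FU" (len 2)
  byte 1: read out[0]='F', append. Buffer now: "FUF"
  byte 2: read out[1]='U', append. Buffer now: "FUFU"

Answer: FU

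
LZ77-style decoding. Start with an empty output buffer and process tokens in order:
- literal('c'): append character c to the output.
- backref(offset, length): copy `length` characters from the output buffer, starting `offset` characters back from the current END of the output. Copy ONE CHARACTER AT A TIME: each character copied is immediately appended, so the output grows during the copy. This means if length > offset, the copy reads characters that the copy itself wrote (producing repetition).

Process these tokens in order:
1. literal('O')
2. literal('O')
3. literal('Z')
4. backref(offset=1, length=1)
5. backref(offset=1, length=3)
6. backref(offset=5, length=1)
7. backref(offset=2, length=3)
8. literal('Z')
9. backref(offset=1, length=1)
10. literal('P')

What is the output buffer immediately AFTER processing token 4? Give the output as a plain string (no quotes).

Token 1: literal('O'). Output: "O"
Token 2: literal('O'). Output: "OO"
Token 3: literal('Z'). Output: "OOZ"
Token 4: backref(off=1, len=1). Copied 'Z' from pos 2. Output: "OOZZ"

Answer: OOZZ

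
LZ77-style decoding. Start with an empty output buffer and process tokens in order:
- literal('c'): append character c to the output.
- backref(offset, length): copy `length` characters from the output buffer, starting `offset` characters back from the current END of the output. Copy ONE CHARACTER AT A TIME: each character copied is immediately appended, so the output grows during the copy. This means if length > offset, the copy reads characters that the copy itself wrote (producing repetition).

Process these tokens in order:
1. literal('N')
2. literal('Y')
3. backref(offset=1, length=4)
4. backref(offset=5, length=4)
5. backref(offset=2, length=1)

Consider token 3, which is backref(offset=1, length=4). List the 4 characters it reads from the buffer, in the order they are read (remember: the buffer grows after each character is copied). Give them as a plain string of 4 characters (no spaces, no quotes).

Token 1: literal('N'). Output: "N"
Token 2: literal('Y'). Output: "NY"
Token 3: backref(off=1, len=4). Buffer before: "NY" (len 2)
  byte 1: read out[1]='Y', append. Buffer now: "NYY"
  byte 2: read out[2]='Y', append. Buffer now: "NYYY"
  byte 3: read out[3]='Y', append. Buffer now: "NYYYY"
  byte 4: read out[4]='Y', append. Buffer now: "NYYYYY"

Answer: YYYY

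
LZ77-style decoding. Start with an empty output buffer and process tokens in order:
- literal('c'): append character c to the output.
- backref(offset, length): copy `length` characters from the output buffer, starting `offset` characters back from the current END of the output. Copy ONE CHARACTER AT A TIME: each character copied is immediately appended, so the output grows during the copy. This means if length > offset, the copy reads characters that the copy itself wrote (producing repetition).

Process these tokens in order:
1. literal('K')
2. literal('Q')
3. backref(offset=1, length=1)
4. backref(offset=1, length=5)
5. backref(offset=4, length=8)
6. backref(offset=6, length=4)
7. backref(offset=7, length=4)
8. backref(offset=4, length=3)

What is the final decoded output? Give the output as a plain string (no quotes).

Token 1: literal('K'). Output: "K"
Token 2: literal('Q'). Output: "KQ"
Token 3: backref(off=1, len=1). Copied 'Q' from pos 1. Output: "KQQ"
Token 4: backref(off=1, len=5) (overlapping!). Copied 'QQQQQ' from pos 2. Output: "KQQQQQQQ"
Token 5: backref(off=4, len=8) (overlapping!). Copied 'QQQQQQQQ' from pos 4. Output: "KQQQQQQQQQQQQQQQ"
Token 6: backref(off=6, len=4). Copied 'QQQQ' from pos 10. Output: "KQQQQQQQQQQQQQQQQQQQ"
Token 7: backref(off=7, len=4). Copied 'QQQQ' from pos 13. Output: "KQQQQQQQQQQQQQQQQQQQQQQQ"
Token 8: backref(off=4, len=3). Copied 'QQQ' from pos 20. Output: "KQQQQQQQQQQQQQQQQQQQQQQQQQQ"

Answer: KQQQQQQQQQQQQQQQQQQQQQQQQQQ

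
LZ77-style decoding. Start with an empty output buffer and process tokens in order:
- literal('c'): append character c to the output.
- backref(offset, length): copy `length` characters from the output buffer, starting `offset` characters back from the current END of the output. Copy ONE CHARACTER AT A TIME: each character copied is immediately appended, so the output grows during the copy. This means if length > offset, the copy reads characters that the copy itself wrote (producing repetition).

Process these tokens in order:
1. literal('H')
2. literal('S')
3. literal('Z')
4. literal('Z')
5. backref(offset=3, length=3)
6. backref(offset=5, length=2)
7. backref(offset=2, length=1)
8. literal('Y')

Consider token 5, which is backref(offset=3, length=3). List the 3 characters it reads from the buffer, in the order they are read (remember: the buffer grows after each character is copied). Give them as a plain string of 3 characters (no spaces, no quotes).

Token 1: literal('H'). Output: "H"
Token 2: literal('S'). Output: "HS"
Token 3: literal('Z'). Output: "HSZ"
Token 4: literal('Z'). Output: "HSZZ"
Token 5: backref(off=3, len=3). Buffer before: "HSZZ" (len 4)
  byte 1: read out[1]='S', append. Buffer now: "HSZZS"
  byte 2: read out[2]='Z', append. Buffer now: "HSZZSZ"
  byte 3: read out[3]='Z', append. Buffer now: "HSZZSZZ"

Answer: SZZ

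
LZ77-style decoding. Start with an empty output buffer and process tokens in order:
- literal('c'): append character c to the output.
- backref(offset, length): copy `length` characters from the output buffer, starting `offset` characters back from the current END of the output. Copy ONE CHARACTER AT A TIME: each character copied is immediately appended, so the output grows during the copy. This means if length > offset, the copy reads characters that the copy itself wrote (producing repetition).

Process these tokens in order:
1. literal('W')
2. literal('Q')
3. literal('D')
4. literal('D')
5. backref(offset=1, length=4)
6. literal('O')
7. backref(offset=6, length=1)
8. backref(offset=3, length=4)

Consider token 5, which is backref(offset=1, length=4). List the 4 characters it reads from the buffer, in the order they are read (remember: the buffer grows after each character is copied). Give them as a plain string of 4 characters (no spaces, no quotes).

Answer: DDDD

Derivation:
Token 1: literal('W'). Output: "W"
Token 2: literal('Q'). Output: "WQ"
Token 3: literal('D'). Output: "WQD"
Token 4: literal('D'). Output: "WQDD"
Token 5: backref(off=1, len=4). Buffer before: "WQDD" (len 4)
  byte 1: read out[3]='D', append. Buffer now: "WQDDD"
  byte 2: read out[4]='D', append. Buffer now: "WQDDDD"
  byte 3: read out[5]='D', append. Buffer now: "WQDDDDD"
  byte 4: read out[6]='D', append. Buffer now: "WQDDDDDD"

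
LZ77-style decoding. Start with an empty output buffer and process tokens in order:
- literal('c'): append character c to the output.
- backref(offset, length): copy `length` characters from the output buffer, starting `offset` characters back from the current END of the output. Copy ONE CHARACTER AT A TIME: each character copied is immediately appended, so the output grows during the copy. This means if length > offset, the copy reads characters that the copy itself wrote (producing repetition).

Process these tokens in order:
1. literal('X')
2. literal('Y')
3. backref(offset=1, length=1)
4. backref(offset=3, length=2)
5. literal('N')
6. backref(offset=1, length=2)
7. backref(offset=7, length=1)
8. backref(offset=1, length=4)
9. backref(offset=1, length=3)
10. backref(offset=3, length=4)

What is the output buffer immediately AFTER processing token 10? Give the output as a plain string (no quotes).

Answer: XYYXYNNNYYYYYYYYYYYY

Derivation:
Token 1: literal('X'). Output: "X"
Token 2: literal('Y'). Output: "XY"
Token 3: backref(off=1, len=1). Copied 'Y' from pos 1. Output: "XYY"
Token 4: backref(off=3, len=2). Copied 'XY' from pos 0. Output: "XYYXY"
Token 5: literal('N'). Output: "XYYXYN"
Token 6: backref(off=1, len=2) (overlapping!). Copied 'NN' from pos 5. Output: "XYYXYNNN"
Token 7: backref(off=7, len=1). Copied 'Y' from pos 1. Output: "XYYXYNNNY"
Token 8: backref(off=1, len=4) (overlapping!). Copied 'YYYY' from pos 8. Output: "XYYXYNNNYYYYY"
Token 9: backref(off=1, len=3) (overlapping!). Copied 'YYY' from pos 12. Output: "XYYXYNNNYYYYYYYY"
Token 10: backref(off=3, len=4) (overlapping!). Copied 'YYYY' from pos 13. Output: "XYYXYNNNYYYYYYYYYYYY"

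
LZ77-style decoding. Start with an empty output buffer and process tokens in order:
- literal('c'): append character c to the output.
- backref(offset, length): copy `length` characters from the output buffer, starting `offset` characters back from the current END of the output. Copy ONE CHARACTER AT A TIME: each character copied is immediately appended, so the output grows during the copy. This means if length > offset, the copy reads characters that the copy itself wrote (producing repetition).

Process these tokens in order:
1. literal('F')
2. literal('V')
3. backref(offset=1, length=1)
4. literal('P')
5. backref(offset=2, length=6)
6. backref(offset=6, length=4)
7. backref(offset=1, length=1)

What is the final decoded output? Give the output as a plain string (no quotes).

Answer: FVVPVPVPVPVPVPP

Derivation:
Token 1: literal('F'). Output: "F"
Token 2: literal('V'). Output: "FV"
Token 3: backref(off=1, len=1). Copied 'V' from pos 1. Output: "FVV"
Token 4: literal('P'). Output: "FVVP"
Token 5: backref(off=2, len=6) (overlapping!). Copied 'VPVPVP' from pos 2. Output: "FVVPVPVPVP"
Token 6: backref(off=6, len=4). Copied 'VPVP' from pos 4. Output: "FVVPVPVPVPVPVP"
Token 7: backref(off=1, len=1). Copied 'P' from pos 13. Output: "FVVPVPVPVPVPVPP"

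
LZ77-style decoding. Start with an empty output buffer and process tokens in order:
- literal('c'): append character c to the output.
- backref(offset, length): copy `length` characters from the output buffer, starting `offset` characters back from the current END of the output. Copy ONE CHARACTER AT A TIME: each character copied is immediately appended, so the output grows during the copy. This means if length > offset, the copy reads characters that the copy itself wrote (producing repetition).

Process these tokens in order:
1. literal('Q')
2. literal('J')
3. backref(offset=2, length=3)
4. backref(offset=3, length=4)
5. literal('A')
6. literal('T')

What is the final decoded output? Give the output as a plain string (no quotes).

Token 1: literal('Q'). Output: "Q"
Token 2: literal('J'). Output: "QJ"
Token 3: backref(off=2, len=3) (overlapping!). Copied 'QJQ' from pos 0. Output: "QJQJQ"
Token 4: backref(off=3, len=4) (overlapping!). Copied 'QJQQ' from pos 2. Output: "QJQJQQJQQ"
Token 5: literal('A'). Output: "QJQJQQJQQA"
Token 6: literal('T'). Output: "QJQJQQJQQAT"

Answer: QJQJQQJQQAT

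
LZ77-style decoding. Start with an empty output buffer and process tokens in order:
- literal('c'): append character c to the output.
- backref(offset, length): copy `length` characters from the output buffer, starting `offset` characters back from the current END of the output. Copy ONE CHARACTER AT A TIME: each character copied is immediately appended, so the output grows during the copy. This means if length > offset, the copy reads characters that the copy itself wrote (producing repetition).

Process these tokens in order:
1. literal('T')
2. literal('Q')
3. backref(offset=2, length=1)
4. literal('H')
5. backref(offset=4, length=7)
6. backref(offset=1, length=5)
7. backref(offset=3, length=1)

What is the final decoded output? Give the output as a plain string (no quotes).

Answer: TQTHTQTHTQTTTTTTT

Derivation:
Token 1: literal('T'). Output: "T"
Token 2: literal('Q'). Output: "TQ"
Token 3: backref(off=2, len=1). Copied 'T' from pos 0. Output: "TQT"
Token 4: literal('H'). Output: "TQTH"
Token 5: backref(off=4, len=7) (overlapping!). Copied 'TQTHTQT' from pos 0. Output: "TQTHTQTHTQT"
Token 6: backref(off=1, len=5) (overlapping!). Copied 'TTTTT' from pos 10. Output: "TQTHTQTHTQTTTTTT"
Token 7: backref(off=3, len=1). Copied 'T' from pos 13. Output: "TQTHTQTHTQTTTTTTT"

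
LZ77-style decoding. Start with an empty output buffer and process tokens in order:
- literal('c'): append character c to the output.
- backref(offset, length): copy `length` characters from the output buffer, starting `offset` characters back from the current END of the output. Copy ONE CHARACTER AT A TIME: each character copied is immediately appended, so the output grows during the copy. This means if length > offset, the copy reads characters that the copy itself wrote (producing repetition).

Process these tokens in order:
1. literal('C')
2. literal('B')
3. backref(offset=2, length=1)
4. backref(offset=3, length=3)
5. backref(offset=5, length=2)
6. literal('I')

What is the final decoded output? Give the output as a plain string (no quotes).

Token 1: literal('C'). Output: "C"
Token 2: literal('B'). Output: "CB"
Token 3: backref(off=2, len=1). Copied 'C' from pos 0. Output: "CBC"
Token 4: backref(off=3, len=3). Copied 'CBC' from pos 0. Output: "CBCCBC"
Token 5: backref(off=5, len=2). Copied 'BC' from pos 1. Output: "CBCCBCBC"
Token 6: literal('I'). Output: "CBCCBCBCI"

Answer: CBCCBCBCI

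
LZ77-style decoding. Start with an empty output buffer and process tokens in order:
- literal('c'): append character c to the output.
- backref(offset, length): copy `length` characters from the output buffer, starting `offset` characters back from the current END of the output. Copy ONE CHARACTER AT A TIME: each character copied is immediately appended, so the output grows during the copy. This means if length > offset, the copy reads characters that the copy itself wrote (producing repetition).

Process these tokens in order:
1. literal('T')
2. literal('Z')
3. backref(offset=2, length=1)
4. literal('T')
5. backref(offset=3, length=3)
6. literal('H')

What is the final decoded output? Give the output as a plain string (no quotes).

Answer: TZTTZTTH

Derivation:
Token 1: literal('T'). Output: "T"
Token 2: literal('Z'). Output: "TZ"
Token 3: backref(off=2, len=1). Copied 'T' from pos 0. Output: "TZT"
Token 4: literal('T'). Output: "TZTT"
Token 5: backref(off=3, len=3). Copied 'ZTT' from pos 1. Output: "TZTTZTT"
Token 6: literal('H'). Output: "TZTTZTTH"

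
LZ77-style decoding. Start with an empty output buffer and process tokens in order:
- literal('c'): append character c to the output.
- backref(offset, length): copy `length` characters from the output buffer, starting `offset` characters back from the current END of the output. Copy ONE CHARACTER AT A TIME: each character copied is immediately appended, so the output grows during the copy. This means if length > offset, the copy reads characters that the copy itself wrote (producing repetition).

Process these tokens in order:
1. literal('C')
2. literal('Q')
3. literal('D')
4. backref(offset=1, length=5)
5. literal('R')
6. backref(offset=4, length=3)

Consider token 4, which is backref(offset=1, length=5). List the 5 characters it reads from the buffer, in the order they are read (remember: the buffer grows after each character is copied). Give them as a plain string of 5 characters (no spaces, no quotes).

Answer: DDDDD

Derivation:
Token 1: literal('C'). Output: "C"
Token 2: literal('Q'). Output: "CQ"
Token 3: literal('D'). Output: "CQD"
Token 4: backref(off=1, len=5). Buffer before: "CQD" (len 3)
  byte 1: read out[2]='D', append. Buffer now: "CQDD"
  byte 2: read out[3]='D', append. Buffer now: "CQDDD"
  byte 3: read out[4]='D', append. Buffer now: "CQDDDD"
  byte 4: read out[5]='D', append. Buffer now: "CQDDDDD"
  byte 5: read out[6]='D', append. Buffer now: "CQDDDDDD"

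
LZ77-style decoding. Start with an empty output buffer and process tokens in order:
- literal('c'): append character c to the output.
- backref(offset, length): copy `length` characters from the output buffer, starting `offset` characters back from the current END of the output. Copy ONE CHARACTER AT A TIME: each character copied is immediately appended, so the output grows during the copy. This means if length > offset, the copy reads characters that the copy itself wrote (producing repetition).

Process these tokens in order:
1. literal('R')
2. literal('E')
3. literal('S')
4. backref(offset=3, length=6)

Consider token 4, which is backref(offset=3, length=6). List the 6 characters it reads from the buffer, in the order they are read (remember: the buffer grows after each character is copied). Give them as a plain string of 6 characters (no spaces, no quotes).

Answer: RESRES

Derivation:
Token 1: literal('R'). Output: "R"
Token 2: literal('E'). Output: "RE"
Token 3: literal('S'). Output: "RES"
Token 4: backref(off=3, len=6). Buffer before: "RES" (len 3)
  byte 1: read out[0]='R', append. Buffer now: "RESR"
  byte 2: read out[1]='E', append. Buffer now: "RESRE"
  byte 3: read out[2]='S', append. Buffer now: "RESRES"
  byte 4: read out[3]='R', append. Buffer now: "RESRESR"
  byte 5: read out[4]='E', append. Buffer now: "RESRESRE"
  byte 6: read out[5]='S', append. Buffer now: "RESRESRES"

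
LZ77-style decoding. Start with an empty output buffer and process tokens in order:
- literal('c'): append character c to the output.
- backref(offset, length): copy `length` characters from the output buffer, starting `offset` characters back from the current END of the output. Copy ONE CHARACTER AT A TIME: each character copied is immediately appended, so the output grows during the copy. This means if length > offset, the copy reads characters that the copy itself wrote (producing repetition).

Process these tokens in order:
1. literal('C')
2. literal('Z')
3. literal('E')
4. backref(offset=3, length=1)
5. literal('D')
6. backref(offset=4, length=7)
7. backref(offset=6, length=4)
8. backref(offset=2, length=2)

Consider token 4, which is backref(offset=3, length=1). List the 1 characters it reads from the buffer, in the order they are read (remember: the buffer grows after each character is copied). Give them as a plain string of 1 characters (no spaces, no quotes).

Token 1: literal('C'). Output: "C"
Token 2: literal('Z'). Output: "CZ"
Token 3: literal('E'). Output: "CZE"
Token 4: backref(off=3, len=1). Buffer before: "CZE" (len 3)
  byte 1: read out[0]='C', append. Buffer now: "CZEC"

Answer: C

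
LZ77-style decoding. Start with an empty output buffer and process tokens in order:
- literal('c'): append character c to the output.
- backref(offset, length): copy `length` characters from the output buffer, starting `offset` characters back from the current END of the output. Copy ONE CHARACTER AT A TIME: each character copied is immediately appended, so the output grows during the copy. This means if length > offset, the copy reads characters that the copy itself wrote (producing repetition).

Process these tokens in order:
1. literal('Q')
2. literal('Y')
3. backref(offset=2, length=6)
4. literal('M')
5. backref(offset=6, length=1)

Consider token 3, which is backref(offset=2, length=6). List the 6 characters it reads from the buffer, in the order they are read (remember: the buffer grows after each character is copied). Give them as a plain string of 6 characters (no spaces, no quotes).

Answer: QYQYQY

Derivation:
Token 1: literal('Q'). Output: "Q"
Token 2: literal('Y'). Output: "QY"
Token 3: backref(off=2, len=6). Buffer before: "QY" (len 2)
  byte 1: read out[0]='Q', append. Buffer now: "QYQ"
  byte 2: read out[1]='Y', append. Buffer now: "QYQY"
  byte 3: read out[2]='Q', append. Buffer now: "QYQYQ"
  byte 4: read out[3]='Y', append. Buffer now: "QYQYQY"
  byte 5: read out[4]='Q', append. Buffer now: "QYQYQYQ"
  byte 6: read out[5]='Y', append. Buffer now: "QYQYQYQY"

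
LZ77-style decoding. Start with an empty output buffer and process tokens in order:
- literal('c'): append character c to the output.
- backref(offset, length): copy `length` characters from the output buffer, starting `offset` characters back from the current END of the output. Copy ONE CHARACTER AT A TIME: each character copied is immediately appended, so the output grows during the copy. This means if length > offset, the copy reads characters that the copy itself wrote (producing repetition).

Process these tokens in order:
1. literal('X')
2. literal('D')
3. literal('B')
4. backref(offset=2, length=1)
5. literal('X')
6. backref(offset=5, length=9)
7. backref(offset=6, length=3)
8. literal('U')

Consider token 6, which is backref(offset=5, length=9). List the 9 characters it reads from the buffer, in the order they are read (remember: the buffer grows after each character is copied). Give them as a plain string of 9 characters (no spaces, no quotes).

Answer: XDBDXXDBD

Derivation:
Token 1: literal('X'). Output: "X"
Token 2: literal('D'). Output: "XD"
Token 3: literal('B'). Output: "XDB"
Token 4: backref(off=2, len=1). Copied 'D' from pos 1. Output: "XDBD"
Token 5: literal('X'). Output: "XDBDX"
Token 6: backref(off=5, len=9). Buffer before: "XDBDX" (len 5)
  byte 1: read out[0]='X', append. Buffer now: "XDBDXX"
  byte 2: read out[1]='D', append. Buffer now: "XDBDXXD"
  byte 3: read out[2]='B', append. Buffer now: "XDBDXXDB"
  byte 4: read out[3]='D', append. Buffer now: "XDBDXXDBD"
  byte 5: read out[4]='X', append. Buffer now: "XDBDXXDBDX"
  byte 6: read out[5]='X', append. Buffer now: "XDBDXXDBDXX"
  byte 7: read out[6]='D', append. Buffer now: "XDBDXXDBDXXD"
  byte 8: read out[7]='B', append. Buffer now: "XDBDXXDBDXXDB"
  byte 9: read out[8]='D', append. Buffer now: "XDBDXXDBDXXDBD"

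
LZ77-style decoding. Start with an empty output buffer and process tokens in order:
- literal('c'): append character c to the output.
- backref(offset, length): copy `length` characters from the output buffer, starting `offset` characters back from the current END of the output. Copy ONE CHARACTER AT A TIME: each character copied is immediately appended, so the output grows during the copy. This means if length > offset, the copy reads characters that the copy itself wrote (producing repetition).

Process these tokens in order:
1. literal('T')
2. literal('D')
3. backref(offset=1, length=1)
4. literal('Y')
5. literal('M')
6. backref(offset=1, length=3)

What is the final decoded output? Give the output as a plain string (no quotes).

Token 1: literal('T'). Output: "T"
Token 2: literal('D'). Output: "TD"
Token 3: backref(off=1, len=1). Copied 'D' from pos 1. Output: "TDD"
Token 4: literal('Y'). Output: "TDDY"
Token 5: literal('M'). Output: "TDDYM"
Token 6: backref(off=1, len=3) (overlapping!). Copied 'MMM' from pos 4. Output: "TDDYMMMM"

Answer: TDDYMMMM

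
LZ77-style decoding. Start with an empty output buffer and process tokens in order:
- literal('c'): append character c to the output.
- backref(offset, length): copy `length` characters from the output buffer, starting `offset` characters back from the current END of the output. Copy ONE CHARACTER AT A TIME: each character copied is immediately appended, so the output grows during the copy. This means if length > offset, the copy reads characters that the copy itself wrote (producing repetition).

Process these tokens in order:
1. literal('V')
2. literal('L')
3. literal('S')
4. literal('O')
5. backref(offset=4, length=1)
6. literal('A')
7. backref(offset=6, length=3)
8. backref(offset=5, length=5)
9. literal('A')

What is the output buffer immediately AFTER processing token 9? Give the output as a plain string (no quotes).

Answer: VLSOVAVLSVAVLSA

Derivation:
Token 1: literal('V'). Output: "V"
Token 2: literal('L'). Output: "VL"
Token 3: literal('S'). Output: "VLS"
Token 4: literal('O'). Output: "VLSO"
Token 5: backref(off=4, len=1). Copied 'V' from pos 0. Output: "VLSOV"
Token 6: literal('A'). Output: "VLSOVA"
Token 7: backref(off=6, len=3). Copied 'VLS' from pos 0. Output: "VLSOVAVLS"
Token 8: backref(off=5, len=5). Copied 'VAVLS' from pos 4. Output: "VLSOVAVLSVAVLS"
Token 9: literal('A'). Output: "VLSOVAVLSVAVLSA"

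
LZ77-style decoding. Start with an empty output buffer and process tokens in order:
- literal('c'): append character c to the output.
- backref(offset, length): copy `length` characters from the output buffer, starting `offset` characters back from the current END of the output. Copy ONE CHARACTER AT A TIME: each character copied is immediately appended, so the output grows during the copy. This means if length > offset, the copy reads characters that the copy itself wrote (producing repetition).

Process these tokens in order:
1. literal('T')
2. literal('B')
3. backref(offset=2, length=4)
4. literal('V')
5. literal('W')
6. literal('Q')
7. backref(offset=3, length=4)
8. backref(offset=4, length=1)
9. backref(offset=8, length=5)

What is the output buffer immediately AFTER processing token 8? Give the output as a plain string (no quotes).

Token 1: literal('T'). Output: "T"
Token 2: literal('B'). Output: "TB"
Token 3: backref(off=2, len=4) (overlapping!). Copied 'TBTB' from pos 0. Output: "TBTBTB"
Token 4: literal('V'). Output: "TBTBTBV"
Token 5: literal('W'). Output: "TBTBTBVW"
Token 6: literal('Q'). Output: "TBTBTBVWQ"
Token 7: backref(off=3, len=4) (overlapping!). Copied 'VWQV' from pos 6. Output: "TBTBTBVWQVWQV"
Token 8: backref(off=4, len=1). Copied 'V' from pos 9. Output: "TBTBTBVWQVWQVV"

Answer: TBTBTBVWQVWQVV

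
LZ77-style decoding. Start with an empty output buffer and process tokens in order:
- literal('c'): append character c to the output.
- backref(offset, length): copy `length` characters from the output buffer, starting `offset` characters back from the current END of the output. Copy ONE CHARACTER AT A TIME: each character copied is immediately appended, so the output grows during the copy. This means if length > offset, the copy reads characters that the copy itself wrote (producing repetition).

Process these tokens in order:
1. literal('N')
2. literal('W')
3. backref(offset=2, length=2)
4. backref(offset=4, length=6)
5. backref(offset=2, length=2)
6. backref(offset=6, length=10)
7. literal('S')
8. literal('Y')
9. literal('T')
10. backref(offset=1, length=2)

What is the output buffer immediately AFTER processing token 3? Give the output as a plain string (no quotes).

Answer: NWNW

Derivation:
Token 1: literal('N'). Output: "N"
Token 2: literal('W'). Output: "NW"
Token 3: backref(off=2, len=2). Copied 'NW' from pos 0. Output: "NWNW"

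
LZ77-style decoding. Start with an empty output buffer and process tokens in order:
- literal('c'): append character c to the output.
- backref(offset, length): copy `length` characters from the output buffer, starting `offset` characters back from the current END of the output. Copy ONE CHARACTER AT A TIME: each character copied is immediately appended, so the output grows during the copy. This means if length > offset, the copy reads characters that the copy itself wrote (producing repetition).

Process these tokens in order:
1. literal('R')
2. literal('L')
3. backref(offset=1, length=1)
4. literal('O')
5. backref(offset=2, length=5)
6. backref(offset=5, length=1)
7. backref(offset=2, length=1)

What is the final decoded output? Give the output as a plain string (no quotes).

Token 1: literal('R'). Output: "R"
Token 2: literal('L'). Output: "RL"
Token 3: backref(off=1, len=1). Copied 'L' from pos 1. Output: "RLL"
Token 4: literal('O'). Output: "RLLO"
Token 5: backref(off=2, len=5) (overlapping!). Copied 'LOLOL' from pos 2. Output: "RLLOLOLOL"
Token 6: backref(off=5, len=1). Copied 'L' from pos 4. Output: "RLLOLOLOLL"
Token 7: backref(off=2, len=1). Copied 'L' from pos 8. Output: "RLLOLOLOLLL"

Answer: RLLOLOLOLLL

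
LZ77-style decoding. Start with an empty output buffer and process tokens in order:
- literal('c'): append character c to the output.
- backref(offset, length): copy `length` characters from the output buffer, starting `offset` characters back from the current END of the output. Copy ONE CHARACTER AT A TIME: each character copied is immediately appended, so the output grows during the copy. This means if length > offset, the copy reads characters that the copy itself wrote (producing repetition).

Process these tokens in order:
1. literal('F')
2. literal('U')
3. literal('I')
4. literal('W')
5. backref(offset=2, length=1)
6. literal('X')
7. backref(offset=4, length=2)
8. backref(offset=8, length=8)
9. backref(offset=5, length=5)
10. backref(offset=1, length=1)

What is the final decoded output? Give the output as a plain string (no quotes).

Token 1: literal('F'). Output: "F"
Token 2: literal('U'). Output: "FU"
Token 3: literal('I'). Output: "FUI"
Token 4: literal('W'). Output: "FUIW"
Token 5: backref(off=2, len=1). Copied 'I' from pos 2. Output: "FUIWI"
Token 6: literal('X'). Output: "FUIWIX"
Token 7: backref(off=4, len=2). Copied 'IW' from pos 2. Output: "FUIWIXIW"
Token 8: backref(off=8, len=8). Copied 'FUIWIXIW' from pos 0. Output: "FUIWIXIWFUIWIXIW"
Token 9: backref(off=5, len=5). Copied 'WIXIW' from pos 11. Output: "FUIWIXIWFUIWIXIWWIXIW"
Token 10: backref(off=1, len=1). Copied 'W' from pos 20. Output: "FUIWIXIWFUIWIXIWWIXIWW"

Answer: FUIWIXIWFUIWIXIWWIXIWW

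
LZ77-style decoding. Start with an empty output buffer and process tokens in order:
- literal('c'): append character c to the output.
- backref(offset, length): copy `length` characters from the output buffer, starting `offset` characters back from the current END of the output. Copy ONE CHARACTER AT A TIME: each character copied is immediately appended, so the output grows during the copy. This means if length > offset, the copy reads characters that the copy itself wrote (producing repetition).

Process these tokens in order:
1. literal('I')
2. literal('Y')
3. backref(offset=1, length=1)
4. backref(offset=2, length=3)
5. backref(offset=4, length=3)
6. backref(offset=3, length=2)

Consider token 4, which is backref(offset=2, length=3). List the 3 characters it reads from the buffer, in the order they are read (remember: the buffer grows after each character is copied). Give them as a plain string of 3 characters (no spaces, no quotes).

Answer: YYY

Derivation:
Token 1: literal('I'). Output: "I"
Token 2: literal('Y'). Output: "IY"
Token 3: backref(off=1, len=1). Copied 'Y' from pos 1. Output: "IYY"
Token 4: backref(off=2, len=3). Buffer before: "IYY" (len 3)
  byte 1: read out[1]='Y', append. Buffer now: "IYYY"
  byte 2: read out[2]='Y', append. Buffer now: "IYYYY"
  byte 3: read out[3]='Y', append. Buffer now: "IYYYYY"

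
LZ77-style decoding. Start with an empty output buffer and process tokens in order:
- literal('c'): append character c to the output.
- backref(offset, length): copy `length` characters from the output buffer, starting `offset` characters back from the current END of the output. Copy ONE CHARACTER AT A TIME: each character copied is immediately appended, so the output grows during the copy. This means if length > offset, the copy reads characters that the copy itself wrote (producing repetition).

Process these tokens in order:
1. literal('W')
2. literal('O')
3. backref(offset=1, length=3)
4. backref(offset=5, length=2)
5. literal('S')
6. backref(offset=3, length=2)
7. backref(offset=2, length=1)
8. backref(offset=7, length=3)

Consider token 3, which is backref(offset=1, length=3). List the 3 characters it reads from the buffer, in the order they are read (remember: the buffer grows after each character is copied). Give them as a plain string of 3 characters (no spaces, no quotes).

Answer: OOO

Derivation:
Token 1: literal('W'). Output: "W"
Token 2: literal('O'). Output: "WO"
Token 3: backref(off=1, len=3). Buffer before: "WO" (len 2)
  byte 1: read out[1]='O', append. Buffer now: "WOO"
  byte 2: read out[2]='O', append. Buffer now: "WOOO"
  byte 3: read out[3]='O', append. Buffer now: "WOOOO"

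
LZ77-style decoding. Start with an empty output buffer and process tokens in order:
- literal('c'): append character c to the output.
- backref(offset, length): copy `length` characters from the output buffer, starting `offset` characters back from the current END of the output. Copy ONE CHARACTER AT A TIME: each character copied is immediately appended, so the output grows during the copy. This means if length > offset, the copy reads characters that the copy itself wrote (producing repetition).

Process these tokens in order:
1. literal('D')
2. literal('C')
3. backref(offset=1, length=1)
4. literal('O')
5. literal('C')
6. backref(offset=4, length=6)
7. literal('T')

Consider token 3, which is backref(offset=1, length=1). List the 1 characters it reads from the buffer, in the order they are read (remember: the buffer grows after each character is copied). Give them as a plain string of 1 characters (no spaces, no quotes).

Token 1: literal('D'). Output: "D"
Token 2: literal('C'). Output: "DC"
Token 3: backref(off=1, len=1). Buffer before: "DC" (len 2)
  byte 1: read out[1]='C', append. Buffer now: "DCC"

Answer: C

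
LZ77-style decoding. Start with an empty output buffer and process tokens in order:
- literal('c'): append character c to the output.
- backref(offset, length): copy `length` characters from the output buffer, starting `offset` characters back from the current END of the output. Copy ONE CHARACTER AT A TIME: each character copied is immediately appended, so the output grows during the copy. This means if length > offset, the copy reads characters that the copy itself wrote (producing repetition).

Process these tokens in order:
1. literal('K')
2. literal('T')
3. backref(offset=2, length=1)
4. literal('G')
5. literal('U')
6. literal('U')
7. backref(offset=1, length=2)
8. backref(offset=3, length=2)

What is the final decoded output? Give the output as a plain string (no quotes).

Token 1: literal('K'). Output: "K"
Token 2: literal('T'). Output: "KT"
Token 3: backref(off=2, len=1). Copied 'K' from pos 0. Output: "KTK"
Token 4: literal('G'). Output: "KTKG"
Token 5: literal('U'). Output: "KTKGU"
Token 6: literal('U'). Output: "KTKGUU"
Token 7: backref(off=1, len=2) (overlapping!). Copied 'UU' from pos 5. Output: "KTKGUUUU"
Token 8: backref(off=3, len=2). Copied 'UU' from pos 5. Output: "KTKGUUUUUU"

Answer: KTKGUUUUUU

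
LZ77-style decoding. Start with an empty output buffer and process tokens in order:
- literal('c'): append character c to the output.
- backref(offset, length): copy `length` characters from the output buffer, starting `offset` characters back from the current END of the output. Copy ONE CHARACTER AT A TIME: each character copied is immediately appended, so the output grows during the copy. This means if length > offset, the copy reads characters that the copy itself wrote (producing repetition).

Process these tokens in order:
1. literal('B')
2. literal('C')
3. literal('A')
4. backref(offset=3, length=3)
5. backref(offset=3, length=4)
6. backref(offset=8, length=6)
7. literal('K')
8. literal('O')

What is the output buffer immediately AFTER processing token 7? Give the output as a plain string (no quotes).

Token 1: literal('B'). Output: "B"
Token 2: literal('C'). Output: "BC"
Token 3: literal('A'). Output: "BCA"
Token 4: backref(off=3, len=3). Copied 'BCA' from pos 0. Output: "BCABCA"
Token 5: backref(off=3, len=4) (overlapping!). Copied 'BCAB' from pos 3. Output: "BCABCABCAB"
Token 6: backref(off=8, len=6). Copied 'ABCABC' from pos 2. Output: "BCABCABCABABCABC"
Token 7: literal('K'). Output: "BCABCABCABABCABCK"

Answer: BCABCABCABABCABCK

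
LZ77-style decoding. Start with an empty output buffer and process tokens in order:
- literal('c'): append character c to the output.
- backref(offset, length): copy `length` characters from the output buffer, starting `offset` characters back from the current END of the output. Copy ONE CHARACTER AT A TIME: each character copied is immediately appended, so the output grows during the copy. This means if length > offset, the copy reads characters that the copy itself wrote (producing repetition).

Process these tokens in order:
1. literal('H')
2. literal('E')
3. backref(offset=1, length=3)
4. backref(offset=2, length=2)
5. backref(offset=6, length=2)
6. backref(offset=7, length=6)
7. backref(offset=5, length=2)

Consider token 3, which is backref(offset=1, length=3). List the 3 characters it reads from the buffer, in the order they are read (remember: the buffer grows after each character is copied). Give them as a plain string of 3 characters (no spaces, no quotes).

Token 1: literal('H'). Output: "H"
Token 2: literal('E'). Output: "HE"
Token 3: backref(off=1, len=3). Buffer before: "HE" (len 2)
  byte 1: read out[1]='E', append. Buffer now: "HEE"
  byte 2: read out[2]='E', append. Buffer now: "HEEE"
  byte 3: read out[3]='E', append. Buffer now: "HEEEE"

Answer: EEE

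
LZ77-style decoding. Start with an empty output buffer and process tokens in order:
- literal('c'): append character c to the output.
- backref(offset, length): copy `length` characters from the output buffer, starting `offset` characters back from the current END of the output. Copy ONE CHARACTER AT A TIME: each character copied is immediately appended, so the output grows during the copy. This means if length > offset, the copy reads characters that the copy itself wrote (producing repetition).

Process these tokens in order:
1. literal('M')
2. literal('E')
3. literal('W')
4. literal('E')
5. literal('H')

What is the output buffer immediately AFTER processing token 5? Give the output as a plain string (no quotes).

Answer: MEWEH

Derivation:
Token 1: literal('M'). Output: "M"
Token 2: literal('E'). Output: "ME"
Token 3: literal('W'). Output: "MEW"
Token 4: literal('E'). Output: "MEWE"
Token 5: literal('H'). Output: "MEWEH"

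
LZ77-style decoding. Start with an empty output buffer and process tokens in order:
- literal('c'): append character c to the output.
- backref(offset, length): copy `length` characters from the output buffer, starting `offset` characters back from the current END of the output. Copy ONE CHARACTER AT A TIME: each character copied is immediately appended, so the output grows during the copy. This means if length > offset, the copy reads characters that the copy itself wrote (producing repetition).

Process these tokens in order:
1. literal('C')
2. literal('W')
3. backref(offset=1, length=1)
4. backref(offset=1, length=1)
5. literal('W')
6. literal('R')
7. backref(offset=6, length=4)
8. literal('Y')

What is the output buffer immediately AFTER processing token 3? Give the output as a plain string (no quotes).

Token 1: literal('C'). Output: "C"
Token 2: literal('W'). Output: "CW"
Token 3: backref(off=1, len=1). Copied 'W' from pos 1. Output: "CWW"

Answer: CWW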